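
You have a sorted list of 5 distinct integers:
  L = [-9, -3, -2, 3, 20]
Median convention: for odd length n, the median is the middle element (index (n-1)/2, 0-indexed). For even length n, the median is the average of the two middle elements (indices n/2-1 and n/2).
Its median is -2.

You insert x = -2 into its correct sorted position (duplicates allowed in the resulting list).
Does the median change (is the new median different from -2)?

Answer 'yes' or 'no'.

Answer: no

Derivation:
Old median = -2
Insert x = -2
New median = -2
Changed? no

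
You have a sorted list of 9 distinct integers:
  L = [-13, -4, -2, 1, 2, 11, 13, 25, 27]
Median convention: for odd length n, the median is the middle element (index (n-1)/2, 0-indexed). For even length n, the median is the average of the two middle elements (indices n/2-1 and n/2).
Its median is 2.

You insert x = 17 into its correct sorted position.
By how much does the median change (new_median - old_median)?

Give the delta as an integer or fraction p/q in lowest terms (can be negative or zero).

Old median = 2
After inserting x = 17: new sorted = [-13, -4, -2, 1, 2, 11, 13, 17, 25, 27]
New median = 13/2
Delta = 13/2 - 2 = 9/2

Answer: 9/2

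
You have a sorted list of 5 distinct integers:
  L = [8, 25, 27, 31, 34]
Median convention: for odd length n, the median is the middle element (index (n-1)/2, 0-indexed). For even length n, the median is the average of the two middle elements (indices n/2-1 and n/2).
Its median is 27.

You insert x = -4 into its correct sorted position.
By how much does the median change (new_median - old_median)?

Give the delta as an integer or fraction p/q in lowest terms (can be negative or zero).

Answer: -1

Derivation:
Old median = 27
After inserting x = -4: new sorted = [-4, 8, 25, 27, 31, 34]
New median = 26
Delta = 26 - 27 = -1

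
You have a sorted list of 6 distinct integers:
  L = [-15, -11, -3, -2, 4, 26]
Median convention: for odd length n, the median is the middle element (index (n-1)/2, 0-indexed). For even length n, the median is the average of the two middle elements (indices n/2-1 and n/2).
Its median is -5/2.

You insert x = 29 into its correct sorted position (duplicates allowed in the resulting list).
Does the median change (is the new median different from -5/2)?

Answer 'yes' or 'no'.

Old median = -5/2
Insert x = 29
New median = -2
Changed? yes

Answer: yes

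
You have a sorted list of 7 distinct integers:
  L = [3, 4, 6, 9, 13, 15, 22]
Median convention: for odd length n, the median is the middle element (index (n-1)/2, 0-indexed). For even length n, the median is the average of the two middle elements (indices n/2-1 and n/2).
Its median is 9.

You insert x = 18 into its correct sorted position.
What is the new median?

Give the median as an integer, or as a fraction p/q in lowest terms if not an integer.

Answer: 11

Derivation:
Old list (sorted, length 7): [3, 4, 6, 9, 13, 15, 22]
Old median = 9
Insert x = 18
Old length odd (7). Middle was index 3 = 9.
New length even (8). New median = avg of two middle elements.
x = 18: 6 elements are < x, 1 elements are > x.
New sorted list: [3, 4, 6, 9, 13, 15, 18, 22]
New median = 11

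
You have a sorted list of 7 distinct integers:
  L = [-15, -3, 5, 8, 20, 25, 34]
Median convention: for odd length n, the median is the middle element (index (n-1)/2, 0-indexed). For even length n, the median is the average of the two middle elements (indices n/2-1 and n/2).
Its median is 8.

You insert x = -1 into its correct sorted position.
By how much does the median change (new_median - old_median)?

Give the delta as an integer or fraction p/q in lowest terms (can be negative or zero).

Answer: -3/2

Derivation:
Old median = 8
After inserting x = -1: new sorted = [-15, -3, -1, 5, 8, 20, 25, 34]
New median = 13/2
Delta = 13/2 - 8 = -3/2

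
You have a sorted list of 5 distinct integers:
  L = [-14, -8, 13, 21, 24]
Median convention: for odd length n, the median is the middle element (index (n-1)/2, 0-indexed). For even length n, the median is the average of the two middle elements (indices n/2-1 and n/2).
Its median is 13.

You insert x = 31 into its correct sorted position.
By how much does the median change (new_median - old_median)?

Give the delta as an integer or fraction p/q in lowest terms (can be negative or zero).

Answer: 4

Derivation:
Old median = 13
After inserting x = 31: new sorted = [-14, -8, 13, 21, 24, 31]
New median = 17
Delta = 17 - 13 = 4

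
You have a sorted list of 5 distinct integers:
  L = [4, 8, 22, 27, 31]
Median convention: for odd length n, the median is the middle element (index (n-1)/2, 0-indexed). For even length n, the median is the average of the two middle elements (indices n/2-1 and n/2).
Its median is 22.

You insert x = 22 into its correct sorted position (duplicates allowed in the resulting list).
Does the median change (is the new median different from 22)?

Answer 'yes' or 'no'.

Old median = 22
Insert x = 22
New median = 22
Changed? no

Answer: no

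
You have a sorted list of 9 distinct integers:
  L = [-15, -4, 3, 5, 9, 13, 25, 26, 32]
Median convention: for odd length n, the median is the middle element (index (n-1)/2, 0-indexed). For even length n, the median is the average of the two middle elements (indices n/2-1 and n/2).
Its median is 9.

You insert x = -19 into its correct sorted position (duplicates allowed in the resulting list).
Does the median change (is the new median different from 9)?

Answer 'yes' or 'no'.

Answer: yes

Derivation:
Old median = 9
Insert x = -19
New median = 7
Changed? yes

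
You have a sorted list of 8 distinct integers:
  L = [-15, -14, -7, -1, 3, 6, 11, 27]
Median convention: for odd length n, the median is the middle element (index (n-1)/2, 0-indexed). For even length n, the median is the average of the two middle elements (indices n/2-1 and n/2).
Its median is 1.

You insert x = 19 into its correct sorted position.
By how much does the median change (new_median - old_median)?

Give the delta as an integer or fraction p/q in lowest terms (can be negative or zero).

Answer: 2

Derivation:
Old median = 1
After inserting x = 19: new sorted = [-15, -14, -7, -1, 3, 6, 11, 19, 27]
New median = 3
Delta = 3 - 1 = 2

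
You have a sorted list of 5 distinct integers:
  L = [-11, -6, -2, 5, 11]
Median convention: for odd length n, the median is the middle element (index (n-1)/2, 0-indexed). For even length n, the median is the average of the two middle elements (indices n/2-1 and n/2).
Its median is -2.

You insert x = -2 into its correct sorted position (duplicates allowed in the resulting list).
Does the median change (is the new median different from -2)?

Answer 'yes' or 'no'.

Old median = -2
Insert x = -2
New median = -2
Changed? no

Answer: no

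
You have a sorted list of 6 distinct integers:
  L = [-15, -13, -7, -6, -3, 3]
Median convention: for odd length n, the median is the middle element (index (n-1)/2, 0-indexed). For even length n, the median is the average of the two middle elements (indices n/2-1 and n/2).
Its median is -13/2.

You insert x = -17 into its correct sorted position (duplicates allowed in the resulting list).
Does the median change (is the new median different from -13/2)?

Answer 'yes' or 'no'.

Answer: yes

Derivation:
Old median = -13/2
Insert x = -17
New median = -7
Changed? yes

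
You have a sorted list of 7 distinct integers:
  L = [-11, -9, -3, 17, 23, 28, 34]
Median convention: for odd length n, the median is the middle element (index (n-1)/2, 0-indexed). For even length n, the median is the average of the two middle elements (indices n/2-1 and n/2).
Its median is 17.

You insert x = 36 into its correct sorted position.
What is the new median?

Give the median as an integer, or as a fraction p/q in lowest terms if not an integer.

Old list (sorted, length 7): [-11, -9, -3, 17, 23, 28, 34]
Old median = 17
Insert x = 36
Old length odd (7). Middle was index 3 = 17.
New length even (8). New median = avg of two middle elements.
x = 36: 7 elements are < x, 0 elements are > x.
New sorted list: [-11, -9, -3, 17, 23, 28, 34, 36]
New median = 20

Answer: 20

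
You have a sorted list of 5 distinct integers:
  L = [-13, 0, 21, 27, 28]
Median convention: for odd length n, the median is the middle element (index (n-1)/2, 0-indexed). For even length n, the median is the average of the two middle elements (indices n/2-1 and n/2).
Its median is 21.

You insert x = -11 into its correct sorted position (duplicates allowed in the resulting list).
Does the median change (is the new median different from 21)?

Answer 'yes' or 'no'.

Answer: yes

Derivation:
Old median = 21
Insert x = -11
New median = 21/2
Changed? yes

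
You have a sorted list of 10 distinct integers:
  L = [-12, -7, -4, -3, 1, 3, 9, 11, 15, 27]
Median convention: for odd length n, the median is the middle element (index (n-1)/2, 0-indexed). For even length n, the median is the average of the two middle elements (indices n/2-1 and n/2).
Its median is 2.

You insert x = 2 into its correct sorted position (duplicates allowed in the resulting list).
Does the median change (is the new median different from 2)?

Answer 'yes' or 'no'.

Answer: no

Derivation:
Old median = 2
Insert x = 2
New median = 2
Changed? no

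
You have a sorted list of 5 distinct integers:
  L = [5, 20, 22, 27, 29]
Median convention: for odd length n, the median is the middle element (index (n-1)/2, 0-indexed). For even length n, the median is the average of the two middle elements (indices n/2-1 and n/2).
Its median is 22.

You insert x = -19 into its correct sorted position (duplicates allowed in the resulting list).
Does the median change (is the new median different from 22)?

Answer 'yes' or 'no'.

Old median = 22
Insert x = -19
New median = 21
Changed? yes

Answer: yes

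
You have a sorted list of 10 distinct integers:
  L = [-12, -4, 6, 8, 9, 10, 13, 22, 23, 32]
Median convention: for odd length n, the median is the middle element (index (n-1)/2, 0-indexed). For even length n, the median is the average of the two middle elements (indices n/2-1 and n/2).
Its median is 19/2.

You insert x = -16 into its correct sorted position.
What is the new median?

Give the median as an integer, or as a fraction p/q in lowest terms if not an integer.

Answer: 9

Derivation:
Old list (sorted, length 10): [-12, -4, 6, 8, 9, 10, 13, 22, 23, 32]
Old median = 19/2
Insert x = -16
Old length even (10). Middle pair: indices 4,5 = 9,10.
New length odd (11). New median = single middle element.
x = -16: 0 elements are < x, 10 elements are > x.
New sorted list: [-16, -12, -4, 6, 8, 9, 10, 13, 22, 23, 32]
New median = 9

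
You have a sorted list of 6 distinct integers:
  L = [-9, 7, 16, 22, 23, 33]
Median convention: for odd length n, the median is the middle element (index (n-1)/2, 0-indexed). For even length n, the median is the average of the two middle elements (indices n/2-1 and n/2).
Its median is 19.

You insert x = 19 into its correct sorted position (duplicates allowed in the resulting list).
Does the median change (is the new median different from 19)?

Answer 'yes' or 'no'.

Old median = 19
Insert x = 19
New median = 19
Changed? no

Answer: no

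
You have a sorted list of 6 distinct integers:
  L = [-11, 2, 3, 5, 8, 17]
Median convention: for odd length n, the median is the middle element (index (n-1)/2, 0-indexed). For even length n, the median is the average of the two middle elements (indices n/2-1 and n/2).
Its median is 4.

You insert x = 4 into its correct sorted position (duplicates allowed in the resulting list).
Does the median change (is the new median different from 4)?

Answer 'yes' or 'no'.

Old median = 4
Insert x = 4
New median = 4
Changed? no

Answer: no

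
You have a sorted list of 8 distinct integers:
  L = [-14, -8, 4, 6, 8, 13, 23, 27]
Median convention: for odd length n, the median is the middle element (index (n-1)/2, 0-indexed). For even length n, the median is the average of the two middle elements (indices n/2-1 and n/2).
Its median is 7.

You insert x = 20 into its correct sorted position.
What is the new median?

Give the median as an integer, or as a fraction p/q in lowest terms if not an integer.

Answer: 8

Derivation:
Old list (sorted, length 8): [-14, -8, 4, 6, 8, 13, 23, 27]
Old median = 7
Insert x = 20
Old length even (8). Middle pair: indices 3,4 = 6,8.
New length odd (9). New median = single middle element.
x = 20: 6 elements are < x, 2 elements are > x.
New sorted list: [-14, -8, 4, 6, 8, 13, 20, 23, 27]
New median = 8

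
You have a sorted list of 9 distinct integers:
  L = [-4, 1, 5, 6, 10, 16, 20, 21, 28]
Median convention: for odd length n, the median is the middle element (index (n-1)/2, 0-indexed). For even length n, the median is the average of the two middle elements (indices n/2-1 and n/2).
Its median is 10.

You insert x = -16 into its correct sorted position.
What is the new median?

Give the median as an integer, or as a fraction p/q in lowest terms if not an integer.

Answer: 8

Derivation:
Old list (sorted, length 9): [-4, 1, 5, 6, 10, 16, 20, 21, 28]
Old median = 10
Insert x = -16
Old length odd (9). Middle was index 4 = 10.
New length even (10). New median = avg of two middle elements.
x = -16: 0 elements are < x, 9 elements are > x.
New sorted list: [-16, -4, 1, 5, 6, 10, 16, 20, 21, 28]
New median = 8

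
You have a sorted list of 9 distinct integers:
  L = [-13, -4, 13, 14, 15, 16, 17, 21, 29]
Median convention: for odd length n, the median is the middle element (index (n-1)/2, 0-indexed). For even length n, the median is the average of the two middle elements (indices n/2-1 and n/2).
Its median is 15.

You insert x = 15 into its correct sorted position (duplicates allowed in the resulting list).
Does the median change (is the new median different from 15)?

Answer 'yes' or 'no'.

Answer: no

Derivation:
Old median = 15
Insert x = 15
New median = 15
Changed? no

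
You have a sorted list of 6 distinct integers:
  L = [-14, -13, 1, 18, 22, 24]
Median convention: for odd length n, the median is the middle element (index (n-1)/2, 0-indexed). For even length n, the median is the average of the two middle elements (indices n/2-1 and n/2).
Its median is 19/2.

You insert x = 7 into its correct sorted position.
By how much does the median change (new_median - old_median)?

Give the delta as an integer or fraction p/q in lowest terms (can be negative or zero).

Answer: -5/2

Derivation:
Old median = 19/2
After inserting x = 7: new sorted = [-14, -13, 1, 7, 18, 22, 24]
New median = 7
Delta = 7 - 19/2 = -5/2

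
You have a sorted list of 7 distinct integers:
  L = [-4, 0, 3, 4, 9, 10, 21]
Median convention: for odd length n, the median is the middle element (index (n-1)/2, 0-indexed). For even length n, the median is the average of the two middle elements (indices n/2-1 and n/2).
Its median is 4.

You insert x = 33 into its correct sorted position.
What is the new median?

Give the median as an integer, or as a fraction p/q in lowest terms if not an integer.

Old list (sorted, length 7): [-4, 0, 3, 4, 9, 10, 21]
Old median = 4
Insert x = 33
Old length odd (7). Middle was index 3 = 4.
New length even (8). New median = avg of two middle elements.
x = 33: 7 elements are < x, 0 elements are > x.
New sorted list: [-4, 0, 3, 4, 9, 10, 21, 33]
New median = 13/2

Answer: 13/2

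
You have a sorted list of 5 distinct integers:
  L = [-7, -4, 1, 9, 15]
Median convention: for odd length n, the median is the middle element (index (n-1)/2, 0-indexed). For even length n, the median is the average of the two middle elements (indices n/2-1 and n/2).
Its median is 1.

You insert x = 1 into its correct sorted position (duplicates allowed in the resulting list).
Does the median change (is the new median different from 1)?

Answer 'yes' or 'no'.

Answer: no

Derivation:
Old median = 1
Insert x = 1
New median = 1
Changed? no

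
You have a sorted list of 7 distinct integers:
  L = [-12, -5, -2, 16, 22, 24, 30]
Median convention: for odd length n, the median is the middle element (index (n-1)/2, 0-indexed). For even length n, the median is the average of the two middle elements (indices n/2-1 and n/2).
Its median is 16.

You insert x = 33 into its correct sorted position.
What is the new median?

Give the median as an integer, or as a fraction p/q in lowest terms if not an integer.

Answer: 19

Derivation:
Old list (sorted, length 7): [-12, -5, -2, 16, 22, 24, 30]
Old median = 16
Insert x = 33
Old length odd (7). Middle was index 3 = 16.
New length even (8). New median = avg of two middle elements.
x = 33: 7 elements are < x, 0 elements are > x.
New sorted list: [-12, -5, -2, 16, 22, 24, 30, 33]
New median = 19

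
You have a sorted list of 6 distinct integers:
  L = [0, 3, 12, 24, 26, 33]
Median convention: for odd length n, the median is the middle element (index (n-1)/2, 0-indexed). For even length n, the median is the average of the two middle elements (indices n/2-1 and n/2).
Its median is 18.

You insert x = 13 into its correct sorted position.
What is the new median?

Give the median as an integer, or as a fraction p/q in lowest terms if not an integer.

Answer: 13

Derivation:
Old list (sorted, length 6): [0, 3, 12, 24, 26, 33]
Old median = 18
Insert x = 13
Old length even (6). Middle pair: indices 2,3 = 12,24.
New length odd (7). New median = single middle element.
x = 13: 3 elements are < x, 3 elements are > x.
New sorted list: [0, 3, 12, 13, 24, 26, 33]
New median = 13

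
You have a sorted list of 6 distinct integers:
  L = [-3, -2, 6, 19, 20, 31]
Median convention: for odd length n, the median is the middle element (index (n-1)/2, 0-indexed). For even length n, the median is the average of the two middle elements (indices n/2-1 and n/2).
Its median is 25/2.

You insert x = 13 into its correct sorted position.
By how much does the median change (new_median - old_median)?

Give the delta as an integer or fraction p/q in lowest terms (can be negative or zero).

Answer: 1/2

Derivation:
Old median = 25/2
After inserting x = 13: new sorted = [-3, -2, 6, 13, 19, 20, 31]
New median = 13
Delta = 13 - 25/2 = 1/2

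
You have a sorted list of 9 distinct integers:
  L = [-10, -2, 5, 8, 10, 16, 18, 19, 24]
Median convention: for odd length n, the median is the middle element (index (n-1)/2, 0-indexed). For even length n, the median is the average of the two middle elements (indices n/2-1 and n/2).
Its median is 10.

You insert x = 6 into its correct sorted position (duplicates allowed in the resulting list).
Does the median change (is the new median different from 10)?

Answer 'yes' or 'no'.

Old median = 10
Insert x = 6
New median = 9
Changed? yes

Answer: yes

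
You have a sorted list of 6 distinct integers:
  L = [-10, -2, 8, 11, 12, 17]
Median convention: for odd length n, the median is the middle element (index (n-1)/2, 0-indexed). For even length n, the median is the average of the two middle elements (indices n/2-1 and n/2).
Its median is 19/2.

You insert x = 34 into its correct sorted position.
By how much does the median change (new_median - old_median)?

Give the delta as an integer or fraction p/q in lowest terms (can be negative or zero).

Old median = 19/2
After inserting x = 34: new sorted = [-10, -2, 8, 11, 12, 17, 34]
New median = 11
Delta = 11 - 19/2 = 3/2

Answer: 3/2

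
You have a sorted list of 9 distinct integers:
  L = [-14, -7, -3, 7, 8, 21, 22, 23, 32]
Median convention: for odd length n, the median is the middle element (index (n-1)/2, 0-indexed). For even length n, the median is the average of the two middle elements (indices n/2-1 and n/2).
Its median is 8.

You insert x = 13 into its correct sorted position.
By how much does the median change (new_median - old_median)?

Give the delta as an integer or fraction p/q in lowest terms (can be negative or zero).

Old median = 8
After inserting x = 13: new sorted = [-14, -7, -3, 7, 8, 13, 21, 22, 23, 32]
New median = 21/2
Delta = 21/2 - 8 = 5/2

Answer: 5/2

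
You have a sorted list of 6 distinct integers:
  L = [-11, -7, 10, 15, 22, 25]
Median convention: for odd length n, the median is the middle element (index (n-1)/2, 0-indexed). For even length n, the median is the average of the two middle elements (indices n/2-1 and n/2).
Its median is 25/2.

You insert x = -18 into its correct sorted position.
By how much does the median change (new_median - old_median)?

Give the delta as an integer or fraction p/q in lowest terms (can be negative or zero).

Old median = 25/2
After inserting x = -18: new sorted = [-18, -11, -7, 10, 15, 22, 25]
New median = 10
Delta = 10 - 25/2 = -5/2

Answer: -5/2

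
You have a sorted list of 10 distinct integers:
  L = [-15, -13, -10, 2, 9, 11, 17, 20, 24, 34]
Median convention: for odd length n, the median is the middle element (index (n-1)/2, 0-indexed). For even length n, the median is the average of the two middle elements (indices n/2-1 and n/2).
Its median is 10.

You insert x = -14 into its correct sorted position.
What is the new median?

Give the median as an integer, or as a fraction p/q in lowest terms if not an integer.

Answer: 9

Derivation:
Old list (sorted, length 10): [-15, -13, -10, 2, 9, 11, 17, 20, 24, 34]
Old median = 10
Insert x = -14
Old length even (10). Middle pair: indices 4,5 = 9,11.
New length odd (11). New median = single middle element.
x = -14: 1 elements are < x, 9 elements are > x.
New sorted list: [-15, -14, -13, -10, 2, 9, 11, 17, 20, 24, 34]
New median = 9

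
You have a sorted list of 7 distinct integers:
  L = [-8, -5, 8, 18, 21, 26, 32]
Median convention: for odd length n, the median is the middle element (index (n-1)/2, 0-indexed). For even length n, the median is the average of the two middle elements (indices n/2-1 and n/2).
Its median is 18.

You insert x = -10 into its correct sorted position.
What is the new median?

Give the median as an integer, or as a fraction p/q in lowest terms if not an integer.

Old list (sorted, length 7): [-8, -5, 8, 18, 21, 26, 32]
Old median = 18
Insert x = -10
Old length odd (7). Middle was index 3 = 18.
New length even (8). New median = avg of two middle elements.
x = -10: 0 elements are < x, 7 elements are > x.
New sorted list: [-10, -8, -5, 8, 18, 21, 26, 32]
New median = 13

Answer: 13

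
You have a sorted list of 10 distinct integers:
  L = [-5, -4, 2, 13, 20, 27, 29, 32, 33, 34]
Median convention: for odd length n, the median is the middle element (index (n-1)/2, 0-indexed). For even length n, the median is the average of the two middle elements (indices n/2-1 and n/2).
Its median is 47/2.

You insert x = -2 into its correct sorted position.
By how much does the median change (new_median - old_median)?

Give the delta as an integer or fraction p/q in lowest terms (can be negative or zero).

Old median = 47/2
After inserting x = -2: new sorted = [-5, -4, -2, 2, 13, 20, 27, 29, 32, 33, 34]
New median = 20
Delta = 20 - 47/2 = -7/2

Answer: -7/2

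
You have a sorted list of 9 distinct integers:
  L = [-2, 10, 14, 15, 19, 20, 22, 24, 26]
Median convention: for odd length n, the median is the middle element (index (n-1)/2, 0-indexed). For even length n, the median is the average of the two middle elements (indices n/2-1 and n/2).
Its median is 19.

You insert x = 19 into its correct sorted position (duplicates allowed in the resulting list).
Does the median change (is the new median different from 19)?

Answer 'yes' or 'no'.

Answer: no

Derivation:
Old median = 19
Insert x = 19
New median = 19
Changed? no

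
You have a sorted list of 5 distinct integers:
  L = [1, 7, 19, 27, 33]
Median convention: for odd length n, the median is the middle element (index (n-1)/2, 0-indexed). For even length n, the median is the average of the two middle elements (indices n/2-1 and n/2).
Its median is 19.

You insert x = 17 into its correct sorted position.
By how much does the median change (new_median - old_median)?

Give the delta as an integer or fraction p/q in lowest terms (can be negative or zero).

Old median = 19
After inserting x = 17: new sorted = [1, 7, 17, 19, 27, 33]
New median = 18
Delta = 18 - 19 = -1

Answer: -1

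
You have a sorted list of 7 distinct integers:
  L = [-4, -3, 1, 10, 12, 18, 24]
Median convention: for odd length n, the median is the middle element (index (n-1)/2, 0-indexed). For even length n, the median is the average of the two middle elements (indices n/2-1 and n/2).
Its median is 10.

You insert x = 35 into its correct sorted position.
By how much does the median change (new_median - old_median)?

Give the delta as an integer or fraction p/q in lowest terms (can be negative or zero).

Old median = 10
After inserting x = 35: new sorted = [-4, -3, 1, 10, 12, 18, 24, 35]
New median = 11
Delta = 11 - 10 = 1

Answer: 1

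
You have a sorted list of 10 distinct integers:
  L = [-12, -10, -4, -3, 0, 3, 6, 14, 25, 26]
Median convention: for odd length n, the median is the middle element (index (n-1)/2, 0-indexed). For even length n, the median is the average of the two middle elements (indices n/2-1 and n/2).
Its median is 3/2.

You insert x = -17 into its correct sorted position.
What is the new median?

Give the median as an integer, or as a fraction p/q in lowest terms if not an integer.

Old list (sorted, length 10): [-12, -10, -4, -3, 0, 3, 6, 14, 25, 26]
Old median = 3/2
Insert x = -17
Old length even (10). Middle pair: indices 4,5 = 0,3.
New length odd (11). New median = single middle element.
x = -17: 0 elements are < x, 10 elements are > x.
New sorted list: [-17, -12, -10, -4, -3, 0, 3, 6, 14, 25, 26]
New median = 0

Answer: 0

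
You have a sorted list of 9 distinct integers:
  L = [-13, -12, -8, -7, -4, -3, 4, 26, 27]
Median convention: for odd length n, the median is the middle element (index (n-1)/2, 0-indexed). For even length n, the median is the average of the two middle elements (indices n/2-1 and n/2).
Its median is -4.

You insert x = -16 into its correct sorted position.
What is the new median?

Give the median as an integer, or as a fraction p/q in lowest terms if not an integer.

Answer: -11/2

Derivation:
Old list (sorted, length 9): [-13, -12, -8, -7, -4, -3, 4, 26, 27]
Old median = -4
Insert x = -16
Old length odd (9). Middle was index 4 = -4.
New length even (10). New median = avg of two middle elements.
x = -16: 0 elements are < x, 9 elements are > x.
New sorted list: [-16, -13, -12, -8, -7, -4, -3, 4, 26, 27]
New median = -11/2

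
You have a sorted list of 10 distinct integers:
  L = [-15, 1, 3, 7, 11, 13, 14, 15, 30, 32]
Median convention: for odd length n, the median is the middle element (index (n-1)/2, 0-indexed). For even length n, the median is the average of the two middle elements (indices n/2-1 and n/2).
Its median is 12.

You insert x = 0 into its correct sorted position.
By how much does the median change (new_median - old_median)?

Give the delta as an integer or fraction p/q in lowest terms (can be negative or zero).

Answer: -1

Derivation:
Old median = 12
After inserting x = 0: new sorted = [-15, 0, 1, 3, 7, 11, 13, 14, 15, 30, 32]
New median = 11
Delta = 11 - 12 = -1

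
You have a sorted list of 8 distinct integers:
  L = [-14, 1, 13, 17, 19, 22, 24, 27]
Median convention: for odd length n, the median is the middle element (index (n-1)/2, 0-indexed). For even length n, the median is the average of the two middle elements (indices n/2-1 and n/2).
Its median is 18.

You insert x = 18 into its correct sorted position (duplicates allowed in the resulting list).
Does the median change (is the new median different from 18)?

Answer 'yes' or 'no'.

Answer: no

Derivation:
Old median = 18
Insert x = 18
New median = 18
Changed? no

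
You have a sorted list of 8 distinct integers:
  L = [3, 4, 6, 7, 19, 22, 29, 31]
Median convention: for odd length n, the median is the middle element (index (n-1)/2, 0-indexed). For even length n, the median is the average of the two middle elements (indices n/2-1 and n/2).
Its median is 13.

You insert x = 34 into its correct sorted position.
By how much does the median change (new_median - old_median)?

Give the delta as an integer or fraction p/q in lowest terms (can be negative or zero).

Old median = 13
After inserting x = 34: new sorted = [3, 4, 6, 7, 19, 22, 29, 31, 34]
New median = 19
Delta = 19 - 13 = 6

Answer: 6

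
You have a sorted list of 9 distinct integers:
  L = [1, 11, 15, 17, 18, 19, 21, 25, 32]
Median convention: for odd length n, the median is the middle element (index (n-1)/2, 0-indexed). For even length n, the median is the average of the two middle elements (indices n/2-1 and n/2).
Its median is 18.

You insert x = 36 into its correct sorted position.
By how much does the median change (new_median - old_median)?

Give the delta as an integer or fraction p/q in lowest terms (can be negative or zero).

Old median = 18
After inserting x = 36: new sorted = [1, 11, 15, 17, 18, 19, 21, 25, 32, 36]
New median = 37/2
Delta = 37/2 - 18 = 1/2

Answer: 1/2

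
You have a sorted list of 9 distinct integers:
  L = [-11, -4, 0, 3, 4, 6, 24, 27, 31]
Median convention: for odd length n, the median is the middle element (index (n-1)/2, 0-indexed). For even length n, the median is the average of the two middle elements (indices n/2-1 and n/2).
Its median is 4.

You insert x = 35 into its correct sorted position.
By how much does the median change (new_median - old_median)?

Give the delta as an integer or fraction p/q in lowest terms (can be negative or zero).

Answer: 1

Derivation:
Old median = 4
After inserting x = 35: new sorted = [-11, -4, 0, 3, 4, 6, 24, 27, 31, 35]
New median = 5
Delta = 5 - 4 = 1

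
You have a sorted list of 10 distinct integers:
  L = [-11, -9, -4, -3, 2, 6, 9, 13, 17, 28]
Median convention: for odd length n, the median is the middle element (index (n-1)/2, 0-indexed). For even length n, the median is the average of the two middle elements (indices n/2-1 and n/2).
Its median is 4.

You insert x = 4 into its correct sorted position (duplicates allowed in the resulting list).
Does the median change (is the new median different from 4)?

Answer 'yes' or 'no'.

Old median = 4
Insert x = 4
New median = 4
Changed? no

Answer: no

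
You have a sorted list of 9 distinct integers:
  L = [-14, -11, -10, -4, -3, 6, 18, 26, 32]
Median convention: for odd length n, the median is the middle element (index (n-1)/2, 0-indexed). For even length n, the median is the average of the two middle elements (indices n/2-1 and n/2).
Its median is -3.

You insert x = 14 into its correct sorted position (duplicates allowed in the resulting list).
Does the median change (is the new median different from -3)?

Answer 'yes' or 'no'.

Old median = -3
Insert x = 14
New median = 3/2
Changed? yes

Answer: yes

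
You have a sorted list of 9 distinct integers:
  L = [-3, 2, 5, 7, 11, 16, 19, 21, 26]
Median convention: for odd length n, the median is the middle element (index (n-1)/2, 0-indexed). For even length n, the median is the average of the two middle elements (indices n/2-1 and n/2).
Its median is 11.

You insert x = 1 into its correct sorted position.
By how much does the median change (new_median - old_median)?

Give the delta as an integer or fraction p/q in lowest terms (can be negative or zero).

Old median = 11
After inserting x = 1: new sorted = [-3, 1, 2, 5, 7, 11, 16, 19, 21, 26]
New median = 9
Delta = 9 - 11 = -2

Answer: -2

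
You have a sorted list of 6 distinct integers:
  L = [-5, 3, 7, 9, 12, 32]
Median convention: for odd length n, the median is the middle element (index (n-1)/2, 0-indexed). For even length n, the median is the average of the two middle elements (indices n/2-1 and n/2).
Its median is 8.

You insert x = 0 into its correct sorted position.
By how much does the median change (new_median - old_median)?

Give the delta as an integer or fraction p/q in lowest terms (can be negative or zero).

Old median = 8
After inserting x = 0: new sorted = [-5, 0, 3, 7, 9, 12, 32]
New median = 7
Delta = 7 - 8 = -1

Answer: -1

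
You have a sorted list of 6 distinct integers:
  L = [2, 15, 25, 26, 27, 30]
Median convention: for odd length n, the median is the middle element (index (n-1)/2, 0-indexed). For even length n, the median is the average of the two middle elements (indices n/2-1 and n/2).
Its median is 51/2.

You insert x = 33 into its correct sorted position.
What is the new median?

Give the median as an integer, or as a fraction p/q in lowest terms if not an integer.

Answer: 26

Derivation:
Old list (sorted, length 6): [2, 15, 25, 26, 27, 30]
Old median = 51/2
Insert x = 33
Old length even (6). Middle pair: indices 2,3 = 25,26.
New length odd (7). New median = single middle element.
x = 33: 6 elements are < x, 0 elements are > x.
New sorted list: [2, 15, 25, 26, 27, 30, 33]
New median = 26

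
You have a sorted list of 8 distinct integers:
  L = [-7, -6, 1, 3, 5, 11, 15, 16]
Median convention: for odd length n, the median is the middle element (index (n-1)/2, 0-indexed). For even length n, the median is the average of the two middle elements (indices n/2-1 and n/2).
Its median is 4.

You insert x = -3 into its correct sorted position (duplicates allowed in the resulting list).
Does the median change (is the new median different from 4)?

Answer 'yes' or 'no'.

Old median = 4
Insert x = -3
New median = 3
Changed? yes

Answer: yes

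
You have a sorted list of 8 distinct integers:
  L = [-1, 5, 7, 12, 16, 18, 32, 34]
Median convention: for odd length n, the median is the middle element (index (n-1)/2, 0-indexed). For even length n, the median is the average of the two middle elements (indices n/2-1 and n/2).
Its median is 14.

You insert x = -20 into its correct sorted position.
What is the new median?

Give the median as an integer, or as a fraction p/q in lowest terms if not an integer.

Old list (sorted, length 8): [-1, 5, 7, 12, 16, 18, 32, 34]
Old median = 14
Insert x = -20
Old length even (8). Middle pair: indices 3,4 = 12,16.
New length odd (9). New median = single middle element.
x = -20: 0 elements are < x, 8 elements are > x.
New sorted list: [-20, -1, 5, 7, 12, 16, 18, 32, 34]
New median = 12

Answer: 12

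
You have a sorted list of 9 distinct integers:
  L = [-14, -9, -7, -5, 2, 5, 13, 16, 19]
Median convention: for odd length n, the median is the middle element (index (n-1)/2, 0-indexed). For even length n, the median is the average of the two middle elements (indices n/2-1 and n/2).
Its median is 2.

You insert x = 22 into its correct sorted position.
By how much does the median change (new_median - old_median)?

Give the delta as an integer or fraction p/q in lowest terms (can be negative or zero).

Answer: 3/2

Derivation:
Old median = 2
After inserting x = 22: new sorted = [-14, -9, -7, -5, 2, 5, 13, 16, 19, 22]
New median = 7/2
Delta = 7/2 - 2 = 3/2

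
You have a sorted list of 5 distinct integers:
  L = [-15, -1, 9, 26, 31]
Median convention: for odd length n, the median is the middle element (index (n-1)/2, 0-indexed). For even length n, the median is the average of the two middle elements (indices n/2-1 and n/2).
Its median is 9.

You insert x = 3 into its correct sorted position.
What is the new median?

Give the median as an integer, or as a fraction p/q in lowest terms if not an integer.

Answer: 6

Derivation:
Old list (sorted, length 5): [-15, -1, 9, 26, 31]
Old median = 9
Insert x = 3
Old length odd (5). Middle was index 2 = 9.
New length even (6). New median = avg of two middle elements.
x = 3: 2 elements are < x, 3 elements are > x.
New sorted list: [-15, -1, 3, 9, 26, 31]
New median = 6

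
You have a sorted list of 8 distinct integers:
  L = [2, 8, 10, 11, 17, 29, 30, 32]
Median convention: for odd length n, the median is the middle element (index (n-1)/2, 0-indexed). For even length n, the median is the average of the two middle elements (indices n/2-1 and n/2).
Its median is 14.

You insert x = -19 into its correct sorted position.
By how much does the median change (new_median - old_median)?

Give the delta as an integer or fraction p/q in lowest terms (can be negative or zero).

Answer: -3

Derivation:
Old median = 14
After inserting x = -19: new sorted = [-19, 2, 8, 10, 11, 17, 29, 30, 32]
New median = 11
Delta = 11 - 14 = -3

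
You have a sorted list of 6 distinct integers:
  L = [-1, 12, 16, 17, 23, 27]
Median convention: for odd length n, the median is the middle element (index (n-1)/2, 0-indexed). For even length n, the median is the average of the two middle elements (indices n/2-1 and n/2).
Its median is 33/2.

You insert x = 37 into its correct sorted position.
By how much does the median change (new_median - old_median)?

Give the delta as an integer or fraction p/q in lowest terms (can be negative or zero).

Old median = 33/2
After inserting x = 37: new sorted = [-1, 12, 16, 17, 23, 27, 37]
New median = 17
Delta = 17 - 33/2 = 1/2

Answer: 1/2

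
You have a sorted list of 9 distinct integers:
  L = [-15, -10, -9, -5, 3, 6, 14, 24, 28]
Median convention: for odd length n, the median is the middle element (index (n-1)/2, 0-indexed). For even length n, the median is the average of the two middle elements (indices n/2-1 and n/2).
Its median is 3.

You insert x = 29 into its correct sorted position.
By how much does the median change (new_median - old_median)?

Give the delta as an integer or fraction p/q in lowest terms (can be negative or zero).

Answer: 3/2

Derivation:
Old median = 3
After inserting x = 29: new sorted = [-15, -10, -9, -5, 3, 6, 14, 24, 28, 29]
New median = 9/2
Delta = 9/2 - 3 = 3/2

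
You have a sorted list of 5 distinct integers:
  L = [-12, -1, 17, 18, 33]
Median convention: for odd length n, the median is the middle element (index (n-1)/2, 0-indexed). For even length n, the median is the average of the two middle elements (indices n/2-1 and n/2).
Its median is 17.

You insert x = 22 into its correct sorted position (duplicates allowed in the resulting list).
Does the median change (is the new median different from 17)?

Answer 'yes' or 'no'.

Old median = 17
Insert x = 22
New median = 35/2
Changed? yes

Answer: yes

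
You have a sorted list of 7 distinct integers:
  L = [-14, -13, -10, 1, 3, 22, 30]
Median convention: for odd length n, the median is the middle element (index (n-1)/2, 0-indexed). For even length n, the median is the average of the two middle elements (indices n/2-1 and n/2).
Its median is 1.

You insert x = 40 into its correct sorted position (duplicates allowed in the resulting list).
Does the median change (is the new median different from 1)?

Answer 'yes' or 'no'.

Old median = 1
Insert x = 40
New median = 2
Changed? yes

Answer: yes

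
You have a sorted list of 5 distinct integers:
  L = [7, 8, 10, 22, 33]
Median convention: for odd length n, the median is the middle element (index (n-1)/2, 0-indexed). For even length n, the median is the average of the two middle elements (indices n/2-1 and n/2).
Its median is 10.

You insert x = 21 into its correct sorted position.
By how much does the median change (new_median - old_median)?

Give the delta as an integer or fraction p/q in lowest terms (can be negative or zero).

Answer: 11/2

Derivation:
Old median = 10
After inserting x = 21: new sorted = [7, 8, 10, 21, 22, 33]
New median = 31/2
Delta = 31/2 - 10 = 11/2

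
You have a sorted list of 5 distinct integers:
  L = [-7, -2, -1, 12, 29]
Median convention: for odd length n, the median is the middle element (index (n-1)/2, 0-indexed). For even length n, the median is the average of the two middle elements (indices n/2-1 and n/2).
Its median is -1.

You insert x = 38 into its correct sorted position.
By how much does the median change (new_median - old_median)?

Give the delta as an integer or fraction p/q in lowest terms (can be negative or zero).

Old median = -1
After inserting x = 38: new sorted = [-7, -2, -1, 12, 29, 38]
New median = 11/2
Delta = 11/2 - -1 = 13/2

Answer: 13/2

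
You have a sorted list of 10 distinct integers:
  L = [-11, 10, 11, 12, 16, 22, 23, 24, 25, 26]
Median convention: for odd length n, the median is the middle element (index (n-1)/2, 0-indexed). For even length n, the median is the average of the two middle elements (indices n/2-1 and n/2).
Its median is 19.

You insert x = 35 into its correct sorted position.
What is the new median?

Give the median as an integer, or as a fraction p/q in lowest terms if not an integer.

Old list (sorted, length 10): [-11, 10, 11, 12, 16, 22, 23, 24, 25, 26]
Old median = 19
Insert x = 35
Old length even (10). Middle pair: indices 4,5 = 16,22.
New length odd (11). New median = single middle element.
x = 35: 10 elements are < x, 0 elements are > x.
New sorted list: [-11, 10, 11, 12, 16, 22, 23, 24, 25, 26, 35]
New median = 22

Answer: 22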